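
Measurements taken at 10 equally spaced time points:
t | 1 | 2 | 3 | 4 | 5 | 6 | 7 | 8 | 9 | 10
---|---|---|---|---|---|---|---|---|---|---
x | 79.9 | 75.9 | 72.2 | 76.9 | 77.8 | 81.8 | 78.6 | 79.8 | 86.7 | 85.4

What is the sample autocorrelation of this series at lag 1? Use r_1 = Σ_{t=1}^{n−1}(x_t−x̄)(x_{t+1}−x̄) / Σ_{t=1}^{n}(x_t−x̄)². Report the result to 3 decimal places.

0.513

Mean x̄ = (79.9 + 75.9 + 72.2 + 76.9 + 77.8 + 81.8 + 78.6 + 79.8 + 86.7 + 85.4)/10 = 79.5000
Numerator Σ_{t=1}^{9}(x_t−x̄)(x_{t+1}−x̄) = 86.6300
Denominator Σ(x_t−x̄)² = 168.9000
r_1 = 86.6300 / 168.9000 = 0.513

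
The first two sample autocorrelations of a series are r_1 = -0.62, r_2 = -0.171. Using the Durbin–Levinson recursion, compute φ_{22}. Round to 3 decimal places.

-0.902

φ_{22} = (r_2 − r_1²) / (1 − r_1²)
r_1² = (-0.62)² = 0.3844
Numerator = -0.171 − 0.3844 = -0.5554; denominator = 1 − 0.3844 = 0.6156
φ_{22} = -0.5554 / 0.6156 = -0.902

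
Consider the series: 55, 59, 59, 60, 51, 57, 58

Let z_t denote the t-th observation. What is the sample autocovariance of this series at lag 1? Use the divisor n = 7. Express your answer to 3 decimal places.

Mean z̄ = (55 + 59 + 59 + 60 + 51 + 57 + 58)/7 = 57.0000
Deviations: -2.0000, 2.0000, 2.0000, 3.0000, -6.0000, 0.0000, 1.0000
Σ_{t=1}^{6}(z_t−z̄)(z_{t+1}−z̄) = -12.0000
γ_1 = -12.0000 / 7 = -1.714

-1.714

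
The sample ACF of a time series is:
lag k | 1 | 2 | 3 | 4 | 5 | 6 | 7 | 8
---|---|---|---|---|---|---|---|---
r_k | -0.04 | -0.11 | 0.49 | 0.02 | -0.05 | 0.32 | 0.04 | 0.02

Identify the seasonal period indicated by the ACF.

The largest autocorrelation is r_3 = 0.49, with a weaker echo at lag 6 (0.32); the remaining lags stay at or below 0.04.
The dominant spike at lag 3 indicates a seasonal period of 3.

3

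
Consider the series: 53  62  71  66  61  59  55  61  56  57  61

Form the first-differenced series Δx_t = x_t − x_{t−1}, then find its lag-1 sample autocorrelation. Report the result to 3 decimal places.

First differences Δx: 9, 9, -5, -5, -2, -4, 6, -5, 1, 4
Mean of differences = 0.8000
Numerator Σ(Δx_t−Δx̄)(Δx_{t+1}−Δx̄) = 27.3600
Denominator Σ(Δx_t−Δx̄)² = 303.6000
r_1(Δx) = 27.3600 / 303.6000 = 0.090

0.090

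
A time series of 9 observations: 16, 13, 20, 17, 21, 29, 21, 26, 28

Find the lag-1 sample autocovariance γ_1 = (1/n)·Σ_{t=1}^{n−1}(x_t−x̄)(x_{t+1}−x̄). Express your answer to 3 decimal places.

Mean x̄ = (16 + 13 + 20 + 17 + 21 + 29 + 21 + 26 + 28)/9 = 21.2222
Σ_{t=1}^{8}(x_t−x̄)(x_{t+1}−x̄) = 86.9506
γ_1 = 86.9506 / 9 = 9.661

9.661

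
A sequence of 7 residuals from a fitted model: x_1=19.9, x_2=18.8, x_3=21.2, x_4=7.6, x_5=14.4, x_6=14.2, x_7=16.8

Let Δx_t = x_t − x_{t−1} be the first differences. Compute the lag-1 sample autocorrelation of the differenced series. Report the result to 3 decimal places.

First differences Δx: -1.1, 2.4, -13.6, 6.8, -0.2, 2.6
Mean of differences = -0.5167
Numerator Σ(Δx_t−Δx̄)(Δx_{t+1}−Δx̄) = -132.2836
Denominator Σ(Δx_t−Δx̄)² = 243.3683
r_1(Δx) = -132.2836 / 243.3683 = -0.544

-0.544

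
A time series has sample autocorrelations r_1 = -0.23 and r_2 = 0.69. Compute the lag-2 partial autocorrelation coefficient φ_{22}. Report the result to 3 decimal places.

0.673

φ_{22} = (r_2 − r_1²) / (1 − r_1²)
r_1² = (-0.23)² = 0.0529
Numerator = 0.69 − 0.0529 = 0.6371; denominator = 1 − 0.0529 = 0.9471
φ_{22} = 0.6371 / 0.9471 = 0.673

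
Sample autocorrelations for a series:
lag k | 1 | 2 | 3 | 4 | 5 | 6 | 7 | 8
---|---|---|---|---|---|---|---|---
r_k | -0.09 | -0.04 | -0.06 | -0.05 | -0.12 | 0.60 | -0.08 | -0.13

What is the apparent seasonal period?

6

The largest autocorrelation is r_6 = 0.60; the remaining lags stay at or below -0.04.
The dominant spike at lag 6 indicates a seasonal period of 6.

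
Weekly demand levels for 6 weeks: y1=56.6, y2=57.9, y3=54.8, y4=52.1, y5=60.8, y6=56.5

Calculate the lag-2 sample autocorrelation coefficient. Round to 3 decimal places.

Mean ȳ = (56.6 + 57.9 + 54.8 + 52.1 + 60.8 + 56.5)/6 = 56.4500
Deviations from mean: 0.1500, 1.4500, -1.6500, -4.3500, 4.3500, 0.0500
Numerator Σ_{t=1}^{4}(y_t−ȳ)(y_{t+2}−ȳ) = -13.9500
Denominator Σ(y_t−ȳ)² = 42.6950
r_2 = -13.9500 / 42.6950 = -0.327

-0.327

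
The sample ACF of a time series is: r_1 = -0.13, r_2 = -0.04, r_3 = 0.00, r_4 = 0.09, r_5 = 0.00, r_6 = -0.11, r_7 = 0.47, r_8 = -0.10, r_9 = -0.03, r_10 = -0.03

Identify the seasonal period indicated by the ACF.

7

The largest autocorrelation is r_7 = 0.47; the remaining lags stay at or below 0.09.
The dominant spike at lag 7 indicates a seasonal period of 7.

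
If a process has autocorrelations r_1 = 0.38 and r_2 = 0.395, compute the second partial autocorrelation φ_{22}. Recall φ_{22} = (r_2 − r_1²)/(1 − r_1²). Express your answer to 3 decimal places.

0.293

φ_{22} = (r_2 − r_1²) / (1 − r_1²)
r_1² = (0.38)² = 0.1444
Numerator = 0.395 − 0.1444 = 0.2506; denominator = 1 − 0.1444 = 0.8556
φ_{22} = 0.2506 / 0.8556 = 0.293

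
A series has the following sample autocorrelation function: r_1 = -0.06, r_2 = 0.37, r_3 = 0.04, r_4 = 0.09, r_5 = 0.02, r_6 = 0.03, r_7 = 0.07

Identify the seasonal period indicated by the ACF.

2

The largest autocorrelation is r_2 = 0.37; the remaining lags stay at or below 0.09.
The dominant spike at lag 2 indicates a seasonal period of 2.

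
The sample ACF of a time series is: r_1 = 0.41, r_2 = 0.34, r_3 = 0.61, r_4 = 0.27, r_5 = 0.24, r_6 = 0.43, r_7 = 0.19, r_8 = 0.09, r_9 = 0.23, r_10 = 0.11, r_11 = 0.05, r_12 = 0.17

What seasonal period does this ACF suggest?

The largest autocorrelation is r_3 = 0.61, with a weaker echo at lag 6 (0.43); the remaining lags stay at or below 0.41. The elevated value at lag 1 (0.41), dropping to 0.34 at lag 2, reflects decaying short-term dependence rather than seasonality.
The dominant spike at lag 3 indicates a seasonal period of 3.

3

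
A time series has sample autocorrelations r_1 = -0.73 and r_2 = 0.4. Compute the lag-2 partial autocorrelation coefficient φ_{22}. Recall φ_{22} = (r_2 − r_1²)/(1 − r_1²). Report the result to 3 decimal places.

φ_{22} = (r_2 − r_1²) / (1 − r_1²)
r_1² = (-0.73)² = 0.5329
Numerator = 0.4 − 0.5329 = -0.1329; denominator = 1 − 0.5329 = 0.4671
φ_{22} = -0.1329 / 0.4671 = -0.285

-0.285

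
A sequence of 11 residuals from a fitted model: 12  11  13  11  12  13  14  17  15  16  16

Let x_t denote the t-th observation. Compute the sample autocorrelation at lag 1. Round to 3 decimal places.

Mean x̄ = (12 + 11 + 13 + 11 + 12 + 13 + 14 + 17 + 15 + 16 + 16)/11 = 13.6364
Numerator Σ_{t=1}^{10}(x_t−x̄)(x_{t+1}−x̄) = 27.4132
Denominator Σ(x_t−x̄)² = 44.5455
r_1 = 27.4132 / 44.5455 = 0.615

0.615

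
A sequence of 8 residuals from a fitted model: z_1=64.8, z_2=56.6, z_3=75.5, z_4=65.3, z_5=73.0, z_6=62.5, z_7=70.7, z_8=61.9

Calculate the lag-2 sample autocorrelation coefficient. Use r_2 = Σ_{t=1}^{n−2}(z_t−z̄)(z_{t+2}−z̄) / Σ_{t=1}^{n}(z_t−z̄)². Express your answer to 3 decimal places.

Mean z̄ = (64.8 + 56.6 + 75.5 + 65.3 + 73.0 + 62.5 + 70.7 + 61.9)/8 = 66.2875
Σ(z_t−z̄)(z_{t+2}−z̄) = (-13.7036) + (9.5664) + (61.8389) + (3.7402) + (29.6189) + (16.6177) = 107.6784
Denominator Σ(z_t−z̄)² = 280.0288
r_2 = 107.6784 / 280.0288 = 0.385

0.385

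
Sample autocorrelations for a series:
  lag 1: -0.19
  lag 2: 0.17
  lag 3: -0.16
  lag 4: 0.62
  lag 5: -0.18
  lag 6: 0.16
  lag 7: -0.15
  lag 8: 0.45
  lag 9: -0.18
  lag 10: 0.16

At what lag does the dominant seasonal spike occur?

4

The largest autocorrelation is r_4 = 0.62, with a weaker echo at lag 8 (0.45); the remaining lags stay at or below 0.17.
The dominant spike at lag 4 indicates a seasonal period of 4.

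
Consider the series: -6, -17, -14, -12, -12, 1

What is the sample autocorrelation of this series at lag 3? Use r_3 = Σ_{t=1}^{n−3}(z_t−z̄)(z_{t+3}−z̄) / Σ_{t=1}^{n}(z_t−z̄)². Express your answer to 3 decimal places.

-0.181

Mean z̄ = (-6 − 17 − 14 − 12 − 12 + 1)/6 = -10.0000
Deviations from mean: 4.0000, -7.0000, -4.0000, -2.0000, -2.0000, 11.0000
Numerator Σ_{t=1}^{3}(z_t−z̄)(z_{t+3}−z̄) = -38.0000
Denominator Σ(z_t−z̄)² = 210.0000
r_3 = -38.0000 / 210.0000 = -0.181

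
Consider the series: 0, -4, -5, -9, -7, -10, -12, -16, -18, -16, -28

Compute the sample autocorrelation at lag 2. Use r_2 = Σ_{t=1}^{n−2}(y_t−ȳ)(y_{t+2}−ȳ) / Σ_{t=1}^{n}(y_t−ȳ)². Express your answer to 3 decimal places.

0.403

Mean ȳ = (0 − 4 − 5 − 9 − 7 − 10 − 12 − 16 − 18 − 16 − 28)/11 = -11.3636
Numerator Σ_{t=1}^{9}(y_t−ȳ)(y_{t+2}−ȳ) = 247.7355
Denominator Σ(y_t−ȳ)² = 614.5455
r_2 = 247.7355 / 614.5455 = 0.403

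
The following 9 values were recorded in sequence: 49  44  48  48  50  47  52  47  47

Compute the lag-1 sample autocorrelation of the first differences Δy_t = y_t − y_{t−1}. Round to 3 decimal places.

First differences Δy: -5, 4, 0, 2, -3, 5, -5, 0
Mean of differences = -0.2500
Numerator Σ(Δy_t−Δȳ)(Δy_{t+1}−Δȳ) = -65.3125
Denominator Σ(Δy_t−Δȳ)² = 103.5000
r_1(Δy) = -65.3125 / 103.5000 = -0.631

-0.631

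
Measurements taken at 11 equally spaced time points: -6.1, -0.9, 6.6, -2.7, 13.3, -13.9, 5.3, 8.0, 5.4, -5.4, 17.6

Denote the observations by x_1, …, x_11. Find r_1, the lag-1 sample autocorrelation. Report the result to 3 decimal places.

Mean x̄ = (-6.1 − 0.9 + 6.6 − 2.7 + 13.3 − 13.9 + 5.3 + 8.0 + 5.4 − 5.4 + 17.6)/11 = 2.4727
Numerator Σ_{t=1}^{10}(x_t−x̄)(x_{t+1}−x̄) = -396.2562
Denominator Σ(x_t−x̄)² = 851.8818
r_1 = -396.2562 / 851.8818 = -0.465

-0.465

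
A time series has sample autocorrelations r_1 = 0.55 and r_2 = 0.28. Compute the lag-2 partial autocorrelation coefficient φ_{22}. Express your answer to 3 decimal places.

φ_{22} = (r_2 − r_1²) / (1 − r_1²)
r_1² = (0.55)² = 0.3025
Numerator = 0.28 − 0.3025 = -0.0225; denominator = 1 − 0.3025 = 0.6975
φ_{22} = -0.0225 / 0.6975 = -0.032

-0.032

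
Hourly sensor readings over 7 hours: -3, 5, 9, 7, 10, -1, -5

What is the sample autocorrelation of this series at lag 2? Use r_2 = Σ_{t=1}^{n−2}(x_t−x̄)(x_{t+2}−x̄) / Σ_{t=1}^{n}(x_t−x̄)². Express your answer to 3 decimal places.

Mean x̄ = (-3 + 5 + 9 + 7 + 10 − 1 − 5)/7 = 3.1429
Deviations from mean: -6.1429, 1.8571, 5.8571, 3.8571, 6.8571, -4.1429, -8.1429
Σ(x_t−x̄)(x_{t+2}−x̄) = (-35.9796) + (7.1633) + (40.1633) + (-15.9796) + (-55.8367) = -60.4694
Denominator Σ(x_t−x̄)² = 220.8571
r_2 = -60.4694 / 220.8571 = -0.274

-0.274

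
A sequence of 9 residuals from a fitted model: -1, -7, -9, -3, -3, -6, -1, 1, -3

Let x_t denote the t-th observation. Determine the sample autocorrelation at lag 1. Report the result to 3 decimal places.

Mean x̄ = (-1 − 7 − 9 − 3 − 3 − 6 − 1 + 1 − 3)/9 = -3.5556
Numerator Σ_{t=1}^{8}(x_t−x̄)(x_{t+1}−x̄) = 13.8025
Denominator Σ(x_t−x̄)² = 82.2222
r_1 = 13.8025 / 82.2222 = 0.168

0.168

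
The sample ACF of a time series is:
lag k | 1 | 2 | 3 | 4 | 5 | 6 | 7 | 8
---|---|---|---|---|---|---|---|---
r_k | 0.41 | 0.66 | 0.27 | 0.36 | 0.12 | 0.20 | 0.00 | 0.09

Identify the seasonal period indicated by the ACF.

2

The largest autocorrelation is r_2 = 0.66; the remaining lags stay at or below 0.41.
The dominant spike at lag 2 indicates a seasonal period of 2.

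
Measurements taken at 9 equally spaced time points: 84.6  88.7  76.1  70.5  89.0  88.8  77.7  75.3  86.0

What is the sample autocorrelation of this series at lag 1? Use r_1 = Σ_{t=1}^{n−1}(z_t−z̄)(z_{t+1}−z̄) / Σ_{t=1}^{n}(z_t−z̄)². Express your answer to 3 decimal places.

-0.040

Mean z̄ = (84.6 + 88.7 + 76.1 + 70.5 + 89.0 + 88.8 + 77.7 + 75.3 + 86.0)/9 = 81.8556
Numerator Σ_{t=1}^{8}(z_t−z̄)(z_{t+1}−z̄) = -15.5520
Denominator Σ(z_t−z̄)² = 393.1422
r_1 = -15.5520 / 393.1422 = -0.040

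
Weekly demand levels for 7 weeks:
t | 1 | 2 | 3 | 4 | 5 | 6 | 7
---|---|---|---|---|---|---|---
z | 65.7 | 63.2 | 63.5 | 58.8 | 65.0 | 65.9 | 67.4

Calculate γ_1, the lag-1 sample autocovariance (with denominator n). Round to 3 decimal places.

0.789

Mean z̄ = (65.7 + 63.2 + 63.5 + 58.8 + 65.0 + 65.9 + 67.4)/7 = 64.2143
Σ_{t=1}^{6}(z_t−z̄)(z_{t+1}−z̄) = 5.5255
γ_1 = 5.5255 / 7 = 0.789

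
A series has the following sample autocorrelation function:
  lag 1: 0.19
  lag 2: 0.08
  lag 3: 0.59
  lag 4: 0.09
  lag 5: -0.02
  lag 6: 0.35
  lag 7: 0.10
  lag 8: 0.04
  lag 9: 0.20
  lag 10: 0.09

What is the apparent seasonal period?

3

The largest autocorrelation is r_3 = 0.59, with weaker echoes at lags 6 (0.35) and 9 (0.20); the remaining lags stay at or below 0.19.
The dominant spike at lag 3 indicates a seasonal period of 3.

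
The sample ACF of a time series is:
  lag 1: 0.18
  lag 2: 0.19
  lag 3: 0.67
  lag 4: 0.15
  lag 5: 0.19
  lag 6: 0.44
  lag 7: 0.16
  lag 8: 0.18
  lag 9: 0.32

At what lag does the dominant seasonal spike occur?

The largest autocorrelation is r_3 = 0.67, with weaker echoes at lags 6 (0.44) and 9 (0.32); the remaining lags stay at or below 0.19.
The dominant spike at lag 3 indicates a seasonal period of 3.

3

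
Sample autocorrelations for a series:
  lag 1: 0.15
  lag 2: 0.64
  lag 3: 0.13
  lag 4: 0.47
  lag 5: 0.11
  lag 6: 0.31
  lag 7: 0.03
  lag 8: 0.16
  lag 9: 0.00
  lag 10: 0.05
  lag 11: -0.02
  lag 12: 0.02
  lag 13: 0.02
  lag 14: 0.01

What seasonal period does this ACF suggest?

2

The largest autocorrelation is r_2 = 0.64, with weaker echoes at lags 4 (0.47), 6 (0.31) and 8 (0.16); the remaining lags stay at or below 0.15.
The dominant spike at lag 2 indicates a seasonal period of 2.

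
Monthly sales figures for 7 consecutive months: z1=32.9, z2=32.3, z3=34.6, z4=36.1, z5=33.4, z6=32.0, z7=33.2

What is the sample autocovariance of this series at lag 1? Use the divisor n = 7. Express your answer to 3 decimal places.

0.371

Mean z̄ = (32.9 + 32.3 + 34.6 + 36.1 + 33.4 + 32.0 + 33.2)/7 = 33.5000
Deviations: -0.6000, -1.2000, 1.1000, 2.6000, -0.1000, -1.5000, -0.3000
Σ_{t=1}^{6}(z_t−z̄)(z_{t+1}−z̄) = 2.6000
γ_1 = 2.6000 / 7 = 0.371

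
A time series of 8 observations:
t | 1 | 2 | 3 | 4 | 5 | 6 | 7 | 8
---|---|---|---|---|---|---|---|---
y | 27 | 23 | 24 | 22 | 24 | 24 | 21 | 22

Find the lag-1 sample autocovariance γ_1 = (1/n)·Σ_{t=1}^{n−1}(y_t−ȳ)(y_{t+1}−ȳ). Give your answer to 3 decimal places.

Mean ȳ = (27 + 23 + 24 + 22 + 24 + 24 + 21 + 22)/8 = 23.3750
Σ_{t=1}^{7}(y_t−ȳ)(y_{t+1}−ȳ) = -1.1406
γ_1 = -1.1406 / 8 = -0.143

-0.143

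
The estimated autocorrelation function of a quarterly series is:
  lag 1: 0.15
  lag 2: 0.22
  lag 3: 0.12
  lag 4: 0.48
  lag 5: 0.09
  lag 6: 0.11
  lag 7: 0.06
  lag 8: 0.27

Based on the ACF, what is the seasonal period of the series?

4

The largest autocorrelation is r_4 = 0.48, with a weaker echo at lag 8 (0.27); the remaining lags stay at or below 0.22.
The dominant spike at lag 4 indicates a seasonal period of 4.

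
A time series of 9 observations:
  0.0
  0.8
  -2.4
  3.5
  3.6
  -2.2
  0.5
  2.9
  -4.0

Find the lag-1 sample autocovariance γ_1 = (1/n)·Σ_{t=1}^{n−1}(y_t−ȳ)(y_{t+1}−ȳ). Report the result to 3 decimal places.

Mean ȳ = (0.0 + 0.8 − 2.4 + 3.5 + 3.6 − 2.2 + 0.5 + 2.9 − 4.0)/9 = 0.3000
Σ_{t=1}^{8}(y_t−ȳ)(y_{t+1}−ȳ) = -18.9900
γ_1 = -18.9900 / 9 = -2.110

-2.110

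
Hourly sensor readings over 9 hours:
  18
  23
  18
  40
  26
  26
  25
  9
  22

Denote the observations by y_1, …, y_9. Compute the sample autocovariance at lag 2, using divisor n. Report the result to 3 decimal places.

Mean ȳ = (18 + 23 + 18 + 40 + 26 + 26 + 25 + 9 + 22)/9 = 23.0000
Σ_{t=1}^{7}(y_t−ȳ)(y_{t+2}−ȳ) = 23.0000
γ_2 = 23.0000 / 9 = 2.556

2.556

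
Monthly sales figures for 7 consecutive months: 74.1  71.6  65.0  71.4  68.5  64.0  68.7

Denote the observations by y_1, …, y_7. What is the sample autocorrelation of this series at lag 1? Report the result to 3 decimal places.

Mean ȳ = (74.1 + 71.6 + 65.0 + 71.4 + 68.5 + 64.0 + 68.7)/7 = 69.0429
Deviations from mean: 5.0571, 2.5571, -4.0429, 2.3571, -0.5429, -5.0429, -0.3429
Numerator Σ_{t=1}^{6}(y_t−ȳ)(y_{t+1}−ȳ) = -3.7490
Denominator Σ(y_t−ȳ)² = 79.8571
r_1 = -3.7490 / 79.8571 = -0.047

-0.047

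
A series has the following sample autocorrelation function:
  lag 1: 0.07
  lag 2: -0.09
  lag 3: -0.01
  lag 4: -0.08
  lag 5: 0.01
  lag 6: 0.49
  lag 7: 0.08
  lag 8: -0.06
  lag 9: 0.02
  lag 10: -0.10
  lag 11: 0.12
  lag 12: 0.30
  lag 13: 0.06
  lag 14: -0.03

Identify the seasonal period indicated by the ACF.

The largest autocorrelation is r_6 = 0.49, with a weaker echo at lag 12 (0.30); the remaining lags stay at or below 0.12.
The dominant spike at lag 6 indicates a seasonal period of 6.

6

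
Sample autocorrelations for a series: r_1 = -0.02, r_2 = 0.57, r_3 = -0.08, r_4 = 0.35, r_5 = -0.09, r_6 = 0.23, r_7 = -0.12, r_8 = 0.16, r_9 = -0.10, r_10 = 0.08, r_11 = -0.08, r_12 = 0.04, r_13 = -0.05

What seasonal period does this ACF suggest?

The largest autocorrelation is r_2 = 0.57, with weaker echoes at lags 4 (0.35), 6 (0.23) and 8 (0.16); the remaining lags stay at or below 0.08.
The dominant spike at lag 2 indicates a seasonal period of 2.

2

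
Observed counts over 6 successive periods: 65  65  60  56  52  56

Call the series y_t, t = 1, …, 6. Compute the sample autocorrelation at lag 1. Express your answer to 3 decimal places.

Mean ȳ = (65 + 65 + 60 + 56 + 52 + 56)/6 = 59.0000
Deviations from mean: 6.0000, 6.0000, 1.0000, -3.0000, -7.0000, -3.0000
Σ(y_t−ȳ)(y_{t+1}−ȳ) = (36.0000) + (6.0000) + (-3.0000) + (21.0000) + (21.0000) = 81.0000
Denominator Σ(y_t−ȳ)² = 140.0000
r_1 = 81.0000 / 140.0000 = 0.579

0.579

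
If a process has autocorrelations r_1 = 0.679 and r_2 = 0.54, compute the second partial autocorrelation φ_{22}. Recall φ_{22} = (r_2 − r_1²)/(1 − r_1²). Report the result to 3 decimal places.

0.147

φ_{22} = (r_2 − r_1²) / (1 − r_1²)
r_1² = (0.679)² = 0.461041
Numerator = 0.54 − 0.4610 = 0.0790; denominator = 1 − 0.4610 = 0.5390
φ_{22} = 0.0790 / 0.5390 = 0.147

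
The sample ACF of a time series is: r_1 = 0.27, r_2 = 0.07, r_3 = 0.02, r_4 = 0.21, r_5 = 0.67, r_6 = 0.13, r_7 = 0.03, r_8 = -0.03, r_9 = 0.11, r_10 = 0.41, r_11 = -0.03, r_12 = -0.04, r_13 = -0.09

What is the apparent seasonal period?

5

The largest autocorrelation is r_5 = 0.67, with a weaker echo at lag 10 (0.41); the remaining lags stay at or below 0.27. The elevated value at lag 1 (0.27), dropping to 0.07 at lag 2, reflects decaying short-term dependence rather than seasonality.
The dominant spike at lag 5 indicates a seasonal period of 5.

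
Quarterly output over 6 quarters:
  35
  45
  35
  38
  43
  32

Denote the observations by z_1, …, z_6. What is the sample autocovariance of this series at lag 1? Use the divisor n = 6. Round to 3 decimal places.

-12.000

Mean z̄ = (35 + 45 + 35 + 38 + 43 + 32)/6 = 38.0000
Deviations: -3.0000, 7.0000, -3.0000, 0.0000, 5.0000, -6.0000
Σ_{t=1}^{5}(z_t−z̄)(z_{t+1}−z̄) = -72.0000
γ_1 = -72.0000 / 6 = -12.000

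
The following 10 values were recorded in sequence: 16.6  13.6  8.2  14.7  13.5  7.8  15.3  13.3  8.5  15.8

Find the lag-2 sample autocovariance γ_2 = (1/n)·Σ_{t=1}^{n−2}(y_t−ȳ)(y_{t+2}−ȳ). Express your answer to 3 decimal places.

-3.897

Mean ȳ = (16.6 + 13.6 + 8.2 + 14.7 + 13.5 + 7.8 + 15.3 + 13.3 + 8.5 + 15.8)/10 = 12.7300
Σ_{t=1}^{8}(y_t−ȳ)(y_{t+2}−ȳ) = -38.9698
γ_2 = -38.9698 / 10 = -3.897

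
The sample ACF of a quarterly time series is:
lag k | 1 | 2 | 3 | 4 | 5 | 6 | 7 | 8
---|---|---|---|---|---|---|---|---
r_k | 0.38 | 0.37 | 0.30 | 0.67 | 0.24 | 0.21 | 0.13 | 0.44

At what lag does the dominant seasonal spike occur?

The largest autocorrelation is r_4 = 0.67, with a weaker echo at lag 8 (0.44); the remaining lags stay at or below 0.38. The elevated value at lag 1 (0.38), dropping to 0.37 at lag 2, reflects decaying short-term dependence rather than seasonality.
The dominant spike at lag 4 indicates a seasonal period of 4.

4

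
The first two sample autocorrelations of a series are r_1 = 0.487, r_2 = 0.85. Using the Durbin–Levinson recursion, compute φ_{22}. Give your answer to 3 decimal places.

φ_{22} = (r_2 − r_1²) / (1 − r_1²)
r_1² = (0.487)² = 0.237169
Numerator = 0.85 − 0.2372 = 0.6128; denominator = 1 − 0.2372 = 0.7628
φ_{22} = 0.6128 / 0.7628 = 0.803

0.803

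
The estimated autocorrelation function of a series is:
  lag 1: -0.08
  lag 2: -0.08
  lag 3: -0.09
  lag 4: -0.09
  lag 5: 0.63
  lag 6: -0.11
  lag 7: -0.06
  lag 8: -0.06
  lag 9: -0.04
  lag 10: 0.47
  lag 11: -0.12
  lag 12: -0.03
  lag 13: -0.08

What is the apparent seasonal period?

The largest autocorrelation is r_5 = 0.63, with a weaker echo at lag 10 (0.47); the remaining lags stay at or below -0.03.
The dominant spike at lag 5 indicates a seasonal period of 5.

5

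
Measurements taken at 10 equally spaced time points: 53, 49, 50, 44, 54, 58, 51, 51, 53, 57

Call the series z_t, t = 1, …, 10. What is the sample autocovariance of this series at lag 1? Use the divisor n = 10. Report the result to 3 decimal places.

1.400

Mean z̄ = (53 + 49 + 50 + 44 + 54 + 58 + 51 + 51 + 53 + 57)/10 = 52.0000
Σ_{t=1}^{9}(z_t−z̄)(z_{t+1}−z̄) = 14.0000
γ_1 = 14.0000 / 10 = 1.400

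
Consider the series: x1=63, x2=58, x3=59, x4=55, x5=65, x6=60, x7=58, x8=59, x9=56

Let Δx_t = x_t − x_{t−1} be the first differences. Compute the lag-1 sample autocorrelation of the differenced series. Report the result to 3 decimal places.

-0.537

First differences Δx: -5, 1, -4, 10, -5, -2, 1, -3
Mean of differences = -0.8750
Numerator Σ(Δx_t−Δx̄)(Δx_{t+1}−Δx̄) = -93.8906
Denominator Σ(Δx_t−Δx̄)² = 174.8750
r_1(Δx) = -93.8906 / 174.8750 = -0.537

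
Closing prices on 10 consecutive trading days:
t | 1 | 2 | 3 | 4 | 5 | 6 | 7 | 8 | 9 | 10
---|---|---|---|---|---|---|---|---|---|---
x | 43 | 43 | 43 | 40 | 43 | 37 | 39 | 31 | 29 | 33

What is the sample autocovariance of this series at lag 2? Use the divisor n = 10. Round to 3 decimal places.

Mean x̄ = (43 + 43 + 43 + 40 + 43 + 37 + 39 + 31 + 29 + 33)/10 = 38.1000
Σ_{t=1}^{8}(x_t−x̄)(x_{t+2}−x̄) = 95.4800
γ_2 = 95.4800 / 10 = 9.548

9.548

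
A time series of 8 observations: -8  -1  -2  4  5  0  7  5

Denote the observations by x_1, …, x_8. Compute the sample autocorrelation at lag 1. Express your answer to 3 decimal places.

Mean x̄ = (-8 − 1 − 2 + 4 + 5 + 0 + 7 + 5)/8 = 1.2500
Σ(x_t−x̄)(x_{t+1}−x̄) = (20.8125) + (7.3125) + (-8.9375) + (10.3125) + (-4.6875) + (-7.1875) + (21.5625) = 39.1875
Denominator Σ(x_t−x̄)² = 171.5000
r_1 = 39.1875 / 171.5000 = 0.228

0.228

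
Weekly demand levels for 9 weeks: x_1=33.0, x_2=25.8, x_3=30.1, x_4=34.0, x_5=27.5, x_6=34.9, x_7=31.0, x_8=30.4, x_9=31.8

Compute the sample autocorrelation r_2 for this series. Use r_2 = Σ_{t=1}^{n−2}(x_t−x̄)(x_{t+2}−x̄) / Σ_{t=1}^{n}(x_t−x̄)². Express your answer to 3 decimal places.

Mean x̄ = (33.0 + 25.8 + 30.1 + 34.0 + 27.5 + 34.9 + 31.0 + 30.4 + 31.8)/9 = 30.9444
Σ(x_t−x̄)(x_{t+2}−x̄) = (-1.7358) + (-15.7191) + (2.9086) + (12.0864) + (-0.1914) + (-2.1536) + (0.0475) = -4.7573
Denominator Σ(x_t−x̄)² = 69.2822
r_2 = -4.7573 / 69.2822 = -0.069

-0.069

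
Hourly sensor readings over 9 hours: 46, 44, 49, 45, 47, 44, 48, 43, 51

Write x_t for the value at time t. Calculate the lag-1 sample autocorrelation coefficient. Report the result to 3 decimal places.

-0.651

Mean x̄ = (46 + 44 + 49 + 45 + 47 + 44 + 48 + 43 + 51)/9 = 46.3333
Numerator Σ_{t=1}^{8}(x_t−x̄)(x_{t+1}−x̄) = -36.4444
Denominator Σ(x_t−x̄)² = 56.0000
r_1 = -36.4444 / 56.0000 = -0.651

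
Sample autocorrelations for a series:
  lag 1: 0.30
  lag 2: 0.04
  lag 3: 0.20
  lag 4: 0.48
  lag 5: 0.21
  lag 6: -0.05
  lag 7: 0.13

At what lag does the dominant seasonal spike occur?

4

The largest autocorrelation is r_4 = 0.48; the remaining lags stay at or below 0.30. The elevated value at lag 1 (0.30), dropping to 0.04 at lag 2, reflects decaying short-term dependence rather than seasonality.
The dominant spike at lag 4 indicates a seasonal period of 4.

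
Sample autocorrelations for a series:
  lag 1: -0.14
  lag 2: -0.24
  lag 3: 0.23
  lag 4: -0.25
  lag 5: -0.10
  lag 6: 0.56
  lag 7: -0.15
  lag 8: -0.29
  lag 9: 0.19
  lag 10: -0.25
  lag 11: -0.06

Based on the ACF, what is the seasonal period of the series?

6

The largest autocorrelation is r_6 = 0.56; the remaining lags stay at or below 0.23.
The dominant spike at lag 6 indicates a seasonal period of 6.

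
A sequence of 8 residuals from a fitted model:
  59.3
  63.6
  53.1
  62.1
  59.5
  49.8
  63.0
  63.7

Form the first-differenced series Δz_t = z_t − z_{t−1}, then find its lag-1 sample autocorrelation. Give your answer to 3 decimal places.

-0.532

First differences Δz: 4.3, -10.5, 9.0, -2.6, -9.7, 13.2, 0.7
Mean of differences = 0.6286
Numerator Σ(Δz_t−Δz̄)(Δz_{t+1}−Δz̄) = -256.6480
Denominator Σ(Δz_t−Δz̄)² = 482.5543
r_1(Δz) = -256.6480 / 482.5543 = -0.532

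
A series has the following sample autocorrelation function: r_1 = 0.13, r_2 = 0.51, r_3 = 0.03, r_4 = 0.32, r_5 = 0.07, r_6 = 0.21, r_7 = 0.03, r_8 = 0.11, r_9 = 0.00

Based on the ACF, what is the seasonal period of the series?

The largest autocorrelation is r_2 = 0.51, with weaker echoes at lags 4 (0.32) and 6 (0.21); the remaining lags stay at or below 0.13.
The dominant spike at lag 2 indicates a seasonal period of 2.

2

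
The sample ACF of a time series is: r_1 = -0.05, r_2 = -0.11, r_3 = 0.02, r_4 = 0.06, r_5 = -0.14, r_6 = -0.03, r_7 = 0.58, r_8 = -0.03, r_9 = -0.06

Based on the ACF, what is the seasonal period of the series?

The largest autocorrelation is r_7 = 0.58; the remaining lags stay at or below 0.06.
The dominant spike at lag 7 indicates a seasonal period of 7.

7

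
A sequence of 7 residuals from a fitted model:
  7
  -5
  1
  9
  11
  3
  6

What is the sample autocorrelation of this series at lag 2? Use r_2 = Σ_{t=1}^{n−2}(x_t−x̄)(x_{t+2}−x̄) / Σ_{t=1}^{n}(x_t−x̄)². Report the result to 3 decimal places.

Mean x̄ = (7 − 5 + 1 + 9 + 11 + 3 + 6)/7 = 4.5714
Deviations from mean: 2.4286, -9.5714, -3.5714, 4.4286, 6.4286, -1.5714, 1.4286
Numerator Σ_{t=1}^{5}(x_t−x̄)(x_{t+2}−x̄) = -71.7959
Denominator Σ(x_t−x̄)² = 175.7143
r_2 = -71.7959 / 175.7143 = -0.409

-0.409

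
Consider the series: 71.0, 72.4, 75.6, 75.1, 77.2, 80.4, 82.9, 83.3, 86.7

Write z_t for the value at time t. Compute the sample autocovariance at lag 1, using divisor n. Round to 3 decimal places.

Mean z̄ = (71.0 + 72.4 + 75.6 + 75.1 + 77.2 + 80.4 + 82.9 + 83.3 + 86.7)/9 = 78.2889
Σ_{t=1}^{8}(z_t−z̄)(z_{t+1}−z̄) = 143.4965
γ_1 = 143.4965 / 9 = 15.944

15.944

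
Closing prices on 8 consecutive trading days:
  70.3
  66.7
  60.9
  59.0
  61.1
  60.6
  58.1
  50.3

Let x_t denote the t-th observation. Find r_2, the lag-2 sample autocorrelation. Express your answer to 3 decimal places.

Mean x̄ = (70.3 + 66.7 + 60.9 + 59.0 + 61.1 + 60.6 + 58.1 + 50.3)/8 = 60.8750
Numerator Σ_{t=1}^{6}(x_t−x̄)(x_{t+2}−x̄) = -7.8813
Denominator Σ(x_t−x̄)² = 245.9350
r_2 = -7.8813 / 245.9350 = -0.032

-0.032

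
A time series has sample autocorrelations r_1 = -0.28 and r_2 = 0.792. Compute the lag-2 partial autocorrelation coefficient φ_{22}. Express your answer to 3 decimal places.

φ_{22} = (r_2 − r_1²) / (1 − r_1²)
r_1² = (-0.28)² = 0.0784
Numerator = 0.792 − 0.0784 = 0.7136; denominator = 1 − 0.0784 = 0.9216
φ_{22} = 0.7136 / 0.9216 = 0.774

0.774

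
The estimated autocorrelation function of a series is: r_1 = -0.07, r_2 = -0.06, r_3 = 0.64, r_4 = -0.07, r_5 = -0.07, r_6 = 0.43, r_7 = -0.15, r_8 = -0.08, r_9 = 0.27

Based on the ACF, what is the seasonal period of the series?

The largest autocorrelation is r_3 = 0.64, with weaker echoes at lags 6 (0.43) and 9 (0.27); the remaining lags stay at or below -0.06.
The dominant spike at lag 3 indicates a seasonal period of 3.

3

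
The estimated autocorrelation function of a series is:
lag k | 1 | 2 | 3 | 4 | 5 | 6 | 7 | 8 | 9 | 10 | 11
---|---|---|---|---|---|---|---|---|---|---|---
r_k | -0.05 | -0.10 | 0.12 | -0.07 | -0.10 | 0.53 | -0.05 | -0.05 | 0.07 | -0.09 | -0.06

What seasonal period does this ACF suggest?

6

The largest autocorrelation is r_6 = 0.53; the remaining lags stay at or below 0.12.
The dominant spike at lag 6 indicates a seasonal period of 6.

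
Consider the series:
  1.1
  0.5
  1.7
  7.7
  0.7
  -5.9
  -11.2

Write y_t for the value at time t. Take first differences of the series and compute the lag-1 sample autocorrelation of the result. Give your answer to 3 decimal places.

0.213

First differences Δy: -0.6, 1.2, 6.0, -7.0, -6.6, -5.3
Mean of differences = -2.0500
Numerator Σ(Δy_t−Δȳ)(Δy_{t+1}−Δȳ) = 28.3375
Denominator Σ(Δy_t−Δȳ)² = 133.2350
r_1(Δy) = 28.3375 / 133.2350 = 0.213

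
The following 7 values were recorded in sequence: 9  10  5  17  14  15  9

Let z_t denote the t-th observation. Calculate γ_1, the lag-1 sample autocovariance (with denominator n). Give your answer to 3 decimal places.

Mean z̄ = (9 + 10 + 5 + 17 + 14 + 15 + 9)/7 = 11.2857
Σ_{t=1}^{6}(z_t−z̄)(z_{t+1}−z̄) = -7.7959
γ_1 = -7.7959 / 7 = -1.114

-1.114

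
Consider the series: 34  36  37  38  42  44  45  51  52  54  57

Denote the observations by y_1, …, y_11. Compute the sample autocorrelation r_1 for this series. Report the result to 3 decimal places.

Mean ȳ = (34 + 36 + 37 + 38 + 42 + 44 + 45 + 51 + 52 + 54 + 57)/11 = 44.5455
Numerator Σ_{t=1}^{10}(y_t−ȳ)(y_{t+1}−ȳ) = 461.0661
Denominator Σ(y_t−ȳ)² = 632.7273
r_1 = 461.0661 / 632.7273 = 0.729

0.729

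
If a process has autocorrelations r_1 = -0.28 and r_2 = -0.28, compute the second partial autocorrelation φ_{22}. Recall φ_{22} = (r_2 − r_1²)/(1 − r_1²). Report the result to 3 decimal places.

-0.389

φ_{22} = (r_2 − r_1²) / (1 − r_1²)
r_1² = (-0.28)² = 0.0784
Numerator = -0.28 − 0.0784 = -0.3584; denominator = 1 − 0.0784 = 0.9216
φ_{22} = -0.3584 / 0.9216 = -0.389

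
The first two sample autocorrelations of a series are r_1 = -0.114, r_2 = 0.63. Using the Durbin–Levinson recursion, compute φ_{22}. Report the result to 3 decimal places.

0.625

φ_{22} = (r_2 − r_1²) / (1 − r_1²)
r_1² = (-0.114)² = 0.012996
Numerator = 0.63 − 0.0130 = 0.6170; denominator = 1 − 0.0130 = 0.9870
φ_{22} = 0.6170 / 0.9870 = 0.625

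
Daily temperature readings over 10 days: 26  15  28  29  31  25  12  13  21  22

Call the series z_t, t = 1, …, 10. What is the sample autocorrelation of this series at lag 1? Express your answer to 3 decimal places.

Mean z̄ = (26 + 15 + 28 + 29 + 31 + 25 + 12 + 13 + 21 + 22)/10 = 22.2000
Numerator Σ_{t=1}^{9}(z_t−z̄)(z_{t+1}−z̄) = 131.3600
Denominator Σ(z_t−z̄)² = 421.6000
r_1 = 131.3600 / 421.6000 = 0.312

0.312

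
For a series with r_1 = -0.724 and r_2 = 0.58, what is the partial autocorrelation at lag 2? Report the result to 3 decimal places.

0.117

φ_{22} = (r_2 − r_1²) / (1 − r_1²)
r_1² = (-0.724)² = 0.524176
Numerator = 0.58 − 0.5242 = 0.0558; denominator = 1 − 0.5242 = 0.4758
φ_{22} = 0.0558 / 0.4758 = 0.117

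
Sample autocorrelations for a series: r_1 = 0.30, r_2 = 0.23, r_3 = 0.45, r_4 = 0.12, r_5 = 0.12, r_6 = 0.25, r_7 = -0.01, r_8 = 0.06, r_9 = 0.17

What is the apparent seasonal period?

3

The largest autocorrelation is r_3 = 0.45; the remaining lags stay at or below 0.30. The elevated value at lag 1 (0.30), dropping to 0.23 at lag 2, reflects decaying short-term dependence rather than seasonality.
The dominant spike at lag 3 indicates a seasonal period of 3.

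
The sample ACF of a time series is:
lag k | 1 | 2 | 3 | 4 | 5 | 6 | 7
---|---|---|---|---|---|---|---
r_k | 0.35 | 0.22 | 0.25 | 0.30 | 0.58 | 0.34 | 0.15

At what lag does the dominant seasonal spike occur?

The largest autocorrelation is r_5 = 0.58; the remaining lags stay at or below 0.35. The elevated value at lag 1 (0.35), dropping to 0.22 at lag 2, reflects decaying short-term dependence rather than seasonality.
The dominant spike at lag 5 indicates a seasonal period of 5.

5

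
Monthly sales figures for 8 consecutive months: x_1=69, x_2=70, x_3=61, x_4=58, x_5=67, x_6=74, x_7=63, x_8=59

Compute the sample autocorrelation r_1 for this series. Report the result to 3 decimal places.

0.111

Mean x̄ = (69 + 70 + 61 + 58 + 67 + 74 + 63 + 59)/8 = 65.1250
Deviations from mean: 3.8750, 4.8750, -4.1250, -7.1250, 1.8750, 8.8750, -2.1250, -6.1250
Σ(x_t−x̄)(x_{t+1}−x̄) = (18.8906) + (-20.1094) + (29.3906) + (-13.3594) + (16.6406) + (-18.8594) + (13.0156) = 25.6094
Denominator Σ(x_t−x̄)² = 230.8750
r_1 = 25.6094 / 230.8750 = 0.111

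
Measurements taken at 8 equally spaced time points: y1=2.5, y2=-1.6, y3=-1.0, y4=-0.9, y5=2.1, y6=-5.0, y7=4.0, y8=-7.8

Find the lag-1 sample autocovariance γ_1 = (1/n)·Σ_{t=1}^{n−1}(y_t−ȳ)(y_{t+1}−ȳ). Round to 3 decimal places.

-8.541

Mean ȳ = (2.5 − 1.6 − 1.0 − 0.9 + 2.1 − 5.0 + 4.0 − 7.8)/8 = -0.9625
Σ_{t=1}^{7}(y_t−ȳ)(y_{t+1}−ȳ) = -68.3264
γ_1 = -68.3264 / 8 = -8.541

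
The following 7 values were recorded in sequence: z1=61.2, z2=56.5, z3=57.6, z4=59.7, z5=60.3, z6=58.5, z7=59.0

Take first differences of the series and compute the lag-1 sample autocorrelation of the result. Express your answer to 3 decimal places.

-0.097

First differences Δz: -4.7, 1.1, 2.1, 0.6, -1.8, 0.5
Mean of differences = -0.3667
Numerator Σ(Δz_t−Δz̄)(Δz_{t+1}−Δz̄) = -2.9811
Denominator Σ(Δz_t−Δz̄)² = 30.7533
r_1(Δz) = -2.9811 / 30.7533 = -0.097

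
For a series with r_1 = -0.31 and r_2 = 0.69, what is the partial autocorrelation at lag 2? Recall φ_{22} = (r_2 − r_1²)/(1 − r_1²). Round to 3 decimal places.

0.657

φ_{22} = (r_2 − r_1²) / (1 − r_1²)
r_1² = (-0.31)² = 0.0961
Numerator = 0.69 − 0.0961 = 0.5939; denominator = 1 − 0.0961 = 0.9039
φ_{22} = 0.5939 / 0.9039 = 0.657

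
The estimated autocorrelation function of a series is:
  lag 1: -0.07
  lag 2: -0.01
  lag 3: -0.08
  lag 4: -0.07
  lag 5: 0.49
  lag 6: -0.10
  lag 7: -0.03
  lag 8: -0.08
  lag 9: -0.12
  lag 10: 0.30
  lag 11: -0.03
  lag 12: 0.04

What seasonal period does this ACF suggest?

The largest autocorrelation is r_5 = 0.49, with a weaker echo at lag 10 (0.30); the remaining lags stay at or below 0.04.
The dominant spike at lag 5 indicates a seasonal period of 5.

5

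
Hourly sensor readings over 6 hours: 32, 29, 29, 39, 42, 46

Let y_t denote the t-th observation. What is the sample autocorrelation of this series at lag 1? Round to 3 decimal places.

Mean ȳ = (32 + 29 + 29 + 39 + 42 + 46)/6 = 36.1667
Deviations from mean: -4.1667, -7.1667, -7.1667, 2.8333, 5.8333, 9.8333
Σ(y_t−ȳ)(y_{t+1}−ȳ) = (29.8611) + (51.3611) + (-20.3056) + (16.5278) + (57.3611) = 134.8056
Denominator Σ(y_t−ȳ)² = 258.8333
r_1 = 134.8056 / 258.8333 = 0.521

0.521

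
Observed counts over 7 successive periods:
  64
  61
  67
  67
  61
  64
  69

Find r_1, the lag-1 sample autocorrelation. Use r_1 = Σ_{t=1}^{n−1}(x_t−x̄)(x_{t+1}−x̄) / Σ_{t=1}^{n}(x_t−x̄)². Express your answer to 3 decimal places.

Mean x̄ = (64 + 61 + 67 + 67 + 61 + 64 + 69)/7 = 64.7143
Σ(x_t−x̄)(x_{t+1}−x̄) = (2.6531) + (-8.4898) + (5.2245) + (-8.4898) + (2.6531) + (-3.0612) = -9.5102
Denominator Σ(x_t−x̄)² = 57.4286
r_1 = -9.5102 / 57.4286 = -0.166

-0.166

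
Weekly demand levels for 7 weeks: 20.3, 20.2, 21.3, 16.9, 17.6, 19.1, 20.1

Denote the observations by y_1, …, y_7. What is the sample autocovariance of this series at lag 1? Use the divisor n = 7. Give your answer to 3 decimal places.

Mean ȳ = (20.3 + 20.2 + 21.3 + 16.9 + 17.6 + 19.1 + 20.1)/7 = 19.3571
Σ_{t=1}^{6}(y_t−ȳ)(y_{t+1}−ȳ) = 2.2367
γ_1 = 2.2367 / 7 = 0.320

0.320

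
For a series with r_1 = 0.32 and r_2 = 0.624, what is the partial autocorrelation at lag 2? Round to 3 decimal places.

0.581

φ_{22} = (r_2 − r_1²) / (1 − r_1²)
r_1² = (0.32)² = 0.1024
Numerator = 0.624 − 0.1024 = 0.5216; denominator = 1 − 0.1024 = 0.8976
φ_{22} = 0.5216 / 0.8976 = 0.581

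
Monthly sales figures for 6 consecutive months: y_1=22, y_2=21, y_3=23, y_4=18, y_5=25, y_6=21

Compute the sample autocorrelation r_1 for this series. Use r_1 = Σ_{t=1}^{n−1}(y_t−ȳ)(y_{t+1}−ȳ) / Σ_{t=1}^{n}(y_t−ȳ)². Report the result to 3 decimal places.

Mean ȳ = (22 + 21 + 23 + 18 + 25 + 21)/6 = 21.6667
Numerator Σ_{t=1}^{5}(y_t−ȳ)(y_{t+1}−ȳ) = -20.4444
Denominator Σ(y_t−ȳ)² = 27.3333
r_1 = -20.4444 / 27.3333 = -0.748

-0.748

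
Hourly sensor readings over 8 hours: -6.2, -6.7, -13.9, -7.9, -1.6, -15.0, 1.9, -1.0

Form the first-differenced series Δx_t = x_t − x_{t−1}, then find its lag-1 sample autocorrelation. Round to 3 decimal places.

First differences Δx: -0.5, -7.2, 6.0, 6.3, -13.4, 16.9, -2.9
Mean of differences = 0.7429
Numerator Σ(Δx_t−Δx̄)(Δx_{t+1}−Δx̄) = -368.6304
Denominator Σ(Δx_t−Δx̄)² = 597.4971
r_1(Δx) = -368.6304 / 597.4971 = -0.617

-0.617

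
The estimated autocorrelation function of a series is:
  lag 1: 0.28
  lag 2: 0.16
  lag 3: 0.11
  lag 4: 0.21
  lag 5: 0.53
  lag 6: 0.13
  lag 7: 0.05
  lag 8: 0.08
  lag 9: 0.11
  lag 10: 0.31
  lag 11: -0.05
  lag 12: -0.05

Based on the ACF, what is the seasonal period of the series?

5

The largest autocorrelation is r_5 = 0.53, with a weaker echo at lag 10 (0.31); the remaining lags stay at or below 0.28. The elevated value at lag 1 (0.28), dropping to 0.16 at lag 2, reflects decaying short-term dependence rather than seasonality.
The dominant spike at lag 5 indicates a seasonal period of 5.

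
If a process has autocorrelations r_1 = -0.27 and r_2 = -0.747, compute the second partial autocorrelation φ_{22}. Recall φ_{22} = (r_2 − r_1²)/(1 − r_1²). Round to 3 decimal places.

-0.884

φ_{22} = (r_2 − r_1²) / (1 − r_1²)
r_1² = (-0.27)² = 0.0729
Numerator = -0.747 − 0.0729 = -0.8199; denominator = 1 − 0.0729 = 0.9271
φ_{22} = -0.8199 / 0.9271 = -0.884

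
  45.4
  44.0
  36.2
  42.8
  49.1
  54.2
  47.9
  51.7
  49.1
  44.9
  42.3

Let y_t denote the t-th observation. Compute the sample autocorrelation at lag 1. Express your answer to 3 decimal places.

Mean ȳ = (45.4 + 44.0 + 36.2 + 42.8 + 49.1 + 54.2 + 47.9 + 51.7 + 49.1 + 44.9 + 42.3)/11 = 46.1455
Numerator Σ_{t=1}^{10}(y_t−ȳ)(y_{t+1}−ȳ) = 111.5207
Denominator Σ(y_t−ȳ)² = 247.8673
r_1 = 111.5207 / 247.8673 = 0.450

0.450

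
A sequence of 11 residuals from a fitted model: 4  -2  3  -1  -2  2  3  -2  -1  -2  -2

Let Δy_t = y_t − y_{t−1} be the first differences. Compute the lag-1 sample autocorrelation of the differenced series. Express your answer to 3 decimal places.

-0.484

First differences Δy: -6, 5, -4, -1, 4, 1, -5, 1, -1, 0
Mean of differences = -0.6000
Numerator Σ(Δy_t−Δȳ)(Δy_{t+1}−Δȳ) = -57.3600
Denominator Σ(Δy_t−Δȳ)² = 118.4000
r_1(Δy) = -57.3600 / 118.4000 = -0.484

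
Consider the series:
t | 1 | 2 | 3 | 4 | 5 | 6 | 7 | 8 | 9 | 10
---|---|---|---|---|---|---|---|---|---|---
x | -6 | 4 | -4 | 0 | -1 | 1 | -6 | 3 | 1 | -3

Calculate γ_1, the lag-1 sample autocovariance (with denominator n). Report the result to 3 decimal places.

Mean x̄ = (-6 + 4 − 4 + 0 − 1 + 1 − 6 + 3 + 1 − 3)/10 = -1.1000
Σ_{t=1}^{9}(x_t−x̄)(x_{t+1}−x̄) = -68.4100
γ_1 = -68.4100 / 10 = -6.841

-6.841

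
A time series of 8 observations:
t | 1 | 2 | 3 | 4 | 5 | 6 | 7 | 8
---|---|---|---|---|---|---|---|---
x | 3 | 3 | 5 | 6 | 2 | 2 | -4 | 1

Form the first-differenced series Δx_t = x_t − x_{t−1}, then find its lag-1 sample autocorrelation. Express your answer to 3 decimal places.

First differences Δx: 0, 2, 1, -4, 0, -6, 5
Mean of differences = -0.2857
Numerator Σ(Δx_t−Δx̄)(Δx_{t+1}−Δx̄) = -34.0816
Denominator Σ(Δx_t−Δx̄)² = 81.4286
r_1(Δx) = -34.0816 / 81.4286 = -0.419

-0.419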